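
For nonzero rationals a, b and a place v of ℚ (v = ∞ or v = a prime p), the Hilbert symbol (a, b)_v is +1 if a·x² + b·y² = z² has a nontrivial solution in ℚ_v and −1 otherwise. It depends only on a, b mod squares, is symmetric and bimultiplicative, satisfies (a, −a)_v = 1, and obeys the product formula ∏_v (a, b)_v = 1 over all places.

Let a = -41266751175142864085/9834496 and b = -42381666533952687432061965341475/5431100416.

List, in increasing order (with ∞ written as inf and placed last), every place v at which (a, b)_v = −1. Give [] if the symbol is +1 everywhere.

[41, inf]

(a, b) ≡ (-96965, -19) mod (ℚ^×)²; places V = {2, 3, 5, 7, 11, 13, 17, 19, 41, 43, 47, ∞}.
(a,b)_2: α=-12, β=-10; u≡3, v≡5 (mod 8); ε(u)ε(v)=1·0, αω(v)=-12·1, βω(u)=-10·1; sum ≡ 0  ⇒  +1.
(a,b)_∞: sgn(-96965)=−, sgn(-19)=−, so -1.
(a,b)_5: α=1, u≡3; β=2, v≡1 (mod 5); (3|5)=-1, (1|5)=+1; sign (−1)^0·-1^2·+1^1 = +1.
(a,b)_11: α=1, u≡7; β=2, v≡3 (mod 11); (7|11)=-1, (3|11)=+1; sign (−1)^0·-1^2·+1^1 = +1.
(a,b)_17: α=8, u≡3; β=14, v≡15 (mod 17); (3|17)=-1, (15|17)=+1; sign (−1)^0·-1^14·+1^8 = +1.
(a,b)_3: α=0, u≡1; β=8, v≡2 (mod 3); (1|3)=+1, (2|3)=-1; sign (−1)^0·+1^8·-1^0 = +1.
(a,b)_43: α=1, u≡16; β=2, v≡1 (mod 43); (16|43)=+1, (1|43)=+1; sign (−1)^0·+1^2·+1^1 = +1.
(a,b)_19: α=2, u≡11; β=3, v≡8 (mod 19); (11|19)=+1, (8|19)=-1; sign (−1)^0·+1^3·-1^2 = +1.
(a,b)_47: α=0, u≡5; β=-2, v≡1 (mod 47); (5|47)=-1, (1|47)=+1; sign (−1)^0·-1^-2·+1^0 = +1.
(a,b)_13: α=2, u≡11; β=0, v≡5 (mod 13); (11|13)=-1, (5|13)=-1; sign (−1)^0·-1^0·-1^2 = +1.
(a,b)_7: α=-4, u≡6; β=-4, v≡4 (mod 7); (6|7)=-1, (4|7)=+1; sign (−1)^0·-1^-4·+1^-4 = +1.
(a,b)_41: α=1, u≡12; β=0, v≡17 (mod 41); (12|41)=-1, (17|41)=-1; sign (−1)^0·-1^0·-1^1 = -1.
(-96965, -19 / ℚ) ramifies at {41, ∞}: a division algebra.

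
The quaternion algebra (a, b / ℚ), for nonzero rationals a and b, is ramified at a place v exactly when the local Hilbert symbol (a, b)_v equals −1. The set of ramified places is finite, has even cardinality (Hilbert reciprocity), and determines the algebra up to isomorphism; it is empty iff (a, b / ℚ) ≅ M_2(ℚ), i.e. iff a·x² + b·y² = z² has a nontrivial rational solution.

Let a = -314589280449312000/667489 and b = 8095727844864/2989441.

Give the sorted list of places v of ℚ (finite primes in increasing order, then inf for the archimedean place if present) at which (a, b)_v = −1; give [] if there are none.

[11, 17]

Mod squares: a ≡ -5, b ≡ 25806. Check v ∈ {∞, 2, 3, 5, 7, 11, 13, 17, 19, 23, 41, 43}.
v=43: a=43^-2·(≡31), b=43^0·(≡41) mod 43; (31|43)=+1, (41|43)=+1; (−1)^{-2·0·21}·(+1)^0·(+1)^-2 = +1.
v=3: a=3^12·(≡1), b=3^7·(≡1) mod 3; (1|3)=+1, (1|3)=+1; (−1)^{12·7·1}·(+1)^7·(+1)^12 = +1.
v=13: a=13^0·(≡6), b=13^-2·(≡4) mod 13; (6|13)=-1, (4|13)=+1; (−1)^{0·-2·6}·(-1)^-2·(+1)^0 = +1.
v=41: a=41^0·(≡31), b=41^2·(≡24) mod 41; (31|41)=+1, (24|41)=-1; (−1)^{0·2·20}·(+1)^2·(-1)^0 = +1.
v=17: a=17^2·(≡6), b=17^1·(≡11) mod 17; (6|17)=-1, (11|17)=-1; (−1)^{2·1·8}·(-1)^1·(-1)^2 = -1.
v=23: a=23^2·(≡3), b=23^1·(≡16) mod 23; (3|23)=+1, (16|23)=+1; (−1)^{2·1·11}·(+1)^1·(+1)^2 = +1.
v=19: a=19^-2·(≡8), b=19^-2·(≡4) mod 19; (8|19)=-1, (4|19)=+1; (−1)^{-2·-2·9}·(-1)^-2·(+1)^-2 = +1.
v=11: a=11^2·(≡8), b=11^1·(≡3) mod 11; (8|11)=-1, (3|11)=+1; (−1)^{2·1·5}·(-1)^1·(+1)^2 = -1.
v=7: a=7^0·(≡2), b=7^-2·(≡4) mod 7; (2|7)=+1, (4|7)=+1; (−1)^{0·-2·3}·(+1)^-2·(+1)^0 = +1.
v=2: v_2(a)=8, v_2(b)=9; units ≡ 3, 7 (mod 8); ε·ε+αω+βω = 1·1+8·0+9·1 ≡ 0  ⇒  (a,b)_2 = +1.
v=5: a=5^3·(≡1), b=5^0·(≡4) mod 5; (1|5)=+1, (4|5)=+1; (−1)^{3·0·2}·(+1)^0·(+1)^3 = +1.
v=∞: -5 < 0 and 25806 > 0  ⇒  (a,b)_∞ = +1.
Ram(-5, 25806) = {11, 17}; no ℚ_11-point on the conic.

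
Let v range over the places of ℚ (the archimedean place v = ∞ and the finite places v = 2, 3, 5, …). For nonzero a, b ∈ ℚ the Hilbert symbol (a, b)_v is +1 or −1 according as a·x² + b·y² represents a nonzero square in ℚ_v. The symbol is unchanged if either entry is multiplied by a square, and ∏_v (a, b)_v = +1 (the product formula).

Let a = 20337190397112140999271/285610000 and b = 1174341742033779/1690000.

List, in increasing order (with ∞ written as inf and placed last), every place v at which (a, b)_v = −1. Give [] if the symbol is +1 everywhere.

(a, b) ≡ (31, 536856419) mod (ℚ^×)²; places V = {2, 3, 5, 11, 13, 17, 19, 29, 31, 41, 43, 47, ∞}.
(a,b)_43: α=2, u≡31; β=1, v≡33 (mod 43); (31|43)=+1, (33|43)=-1; sign (−1)^0·+1^1·-1^2 = +1.
(a,b)_11: α=2, u≡3; β=1, v≡2 (mod 11); (3|11)=+1, (2|11)=-1; sign (−1)^0·+1^1·-1^2 = +1.
(a,b)_29: α=2, u≡26; β=2, v≡13 (mod 29); (26|29)=-1, (13|29)=+1; sign (−1)^0·-1^2·+1^2 = +1.
(a,b)_13: α=-4, u≡2; β=-2, v≡11 (mod 13); (2|13)=-1, (11|13)=-1; sign (−1)^0·-1^-2·-1^-4 = +1.
(a,b)_19: α=2, u≡12; β=1, v≡11 (mod 19); (12|19)=-1, (11|19)=+1; sign (−1)^0·-1^1·+1^2 = -1.
(a,b)_2: α=-4, β=-4; u≡7, v≡3 (mod 8); ε(u)ε(v)=1·1, αω(v)=-4·1, βω(u)=-4·0; sum ≡ 1  ⇒  -1.
(a,b)_47: α=2, u≡5; β=1, v≡29 (mod 47); (5|47)=-1, (29|47)=-1; sign (−1)^0·-1^1·-1^2 = -1.
(a,b)_31: α=1, u≡16; β=1, v≡14 (mod 31); (16|31)=+1, (14|31)=+1; sign (−1)^1·+1^1·+1^1 = -1.
(a,b)_5: α=-4, u≡1; β=-4, v≡1 (mod 5); (1|5)=+1, (1|5)=+1; sign (−1)^0·+1^-4·+1^-4 = +1.
(a,b)_3: α=2, u≡1; β=2, v≡2 (mod 3); (1|3)=+1, (2|3)=-1; sign (−1)^0·+1^2·-1^2 = +1.
(a,b)_17: α=2, u≡5; β=2, v≡11 (mod 17); (5|17)=-1, (11|17)=-1; sign (−1)^0·-1^2·-1^2 = +1.
(a,b)_41: α=2, u≡40; β=1, v≡11 (mod 41); (40|41)=+1, (11|41)=-1; sign (−1)^0·+1^1·-1^2 = +1.
(a,b)_∞: sgn(31)=+, sgn(536856419)=+, so +1.
(31, 536856419 / ℚ) ramifies at {2, 19, 31, 47}: a division algebra.

[2, 19, 31, 47]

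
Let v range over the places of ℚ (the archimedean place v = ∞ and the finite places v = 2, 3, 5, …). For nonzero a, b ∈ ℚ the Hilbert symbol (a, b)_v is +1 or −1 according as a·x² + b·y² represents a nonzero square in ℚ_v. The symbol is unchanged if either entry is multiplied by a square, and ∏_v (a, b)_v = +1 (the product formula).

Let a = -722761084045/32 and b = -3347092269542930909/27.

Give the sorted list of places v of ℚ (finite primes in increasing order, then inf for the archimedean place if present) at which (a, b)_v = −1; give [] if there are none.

Mod squares: a ≡ -2090, b ≡ -6783. Check v ∈ {∞, 2, 3, 5, 7, 11, 13, 17, 19}.
v=3: a=3^0·(≡1), b=3^-3·(≡1) mod 3; (1|3)=+1, (1|3)=+1; (−1)^{0·-3·1}·(+1)^-3·(+1)^0 = +1.
v=11: a=11^1·(≡6), b=11^2·(≡4) mod 11; (6|11)=-1, (4|11)=+1; (−1)^{1·2·5}·(-1)^2·(+1)^1 = +1.
v=5: a=5^1·(≡3), b=5^0·(≡3) mod 5; (3|5)=-1, (3|5)=-1; (−1)^{1·0·2}·(-1)^0·(-1)^1 = -1.
v=2: v_2(a)=-5, v_2(b)=0; units ≡ 3, 1 (mod 8); ε·ε+αω+βω = 1·0+-5·0+0·1 ≡ 0  ⇒  (a,b)_2 = +1.
v=19: a=19^1·(≡16), b=19^3·(≡11) mod 19; (16|19)=+1, (11|19)=+1; (−1)^{1·3·9}·(+1)^3·(+1)^1 = -1.
v=13: a=13^2·(≡3), b=13^2·(≡3) mod 13; (3|13)=+1, (3|13)=+1; (−1)^{2·2·6}·(+1)^2·(+1)^2 = +1.
v=7: a=7^2·(≡5), b=7^5·(≡4) mod 7; (5|7)=-1, (4|7)=+1; (−1)^{2·5·3}·(-1)^5·(+1)^2 = -1.
v=17: a=17^4·(≡8), b=17^5·(≡4) mod 17; (8|17)=+1, (4|17)=+1; (−1)^{4·5·8}·(+1)^5·(+1)^4 = +1.
v=∞: -2090 < 0 and -6783 < 0  ⇒  (a,b)_∞ = -1.
(-2090, -6783 / ℚ) ramifies at {5, 7, 19, ∞}: a division algebra.

[5, 7, 19, inf]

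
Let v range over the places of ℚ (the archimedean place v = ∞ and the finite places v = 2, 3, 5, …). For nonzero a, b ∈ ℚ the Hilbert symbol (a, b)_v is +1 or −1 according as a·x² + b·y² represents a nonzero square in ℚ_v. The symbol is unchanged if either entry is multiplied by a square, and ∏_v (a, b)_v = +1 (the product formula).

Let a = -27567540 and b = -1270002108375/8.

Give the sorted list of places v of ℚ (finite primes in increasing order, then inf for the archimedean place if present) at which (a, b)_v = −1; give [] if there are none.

Mod squares: a ≡ -85085, b ≡ -1870. Check v ∈ {∞, 2, 3, 5, 7, 11, 13, 17}.
v=17: a=17^1·(≡10), b=17^1·(≡8) mod 17; (10|17)=-1, (8|17)=+1; (−1)^{1·1·8}·(-1)^1·(+1)^1 = -1.
v=5: a=5^1·(≡2), b=5^3·(≡1) mod 5; (2|5)=-1, (1|5)=+1; (−1)^{1·3·2}·(-1)^3·(+1)^1 = -1.
v=∞: -85085 < 0 and -1870 < 0  ⇒  (a,b)_∞ = -1.
v=11: a=11^1·(≡1), b=11^1·(≡8) mod 11; (1|11)=+1, (8|11)=-1; (−1)^{1·1·5}·(+1)^1·(-1)^1 = +1.
v=7: a=7^1·(≡1), b=7^2·(≡3) mod 7; (1|7)=+1, (3|7)=-1; (−1)^{1·2·3}·(+1)^2·(-1)^1 = -1.
v=3: a=3^4·(≡1), b=3^8·(≡2) mod 3; (1|3)=+1, (2|3)=-1; (−1)^{4·8·1}·(+1)^8·(-1)^4 = +1.
v=2: v_2(a)=2, v_2(b)=-3; units ≡ 3, 1 (mod 8); ε·ε+αω+βω = 1·0+2·0+-3·1 ≡ 1  ⇒  (a,b)_2 = -1.
v=13: a=13^1·(≡6), b=13^2·(≡5) mod 13; (6|13)=-1, (5|13)=-1; (−1)^{1·2·6}·(-1)^2·(-1)^1 = -1.
Ram(-85085, -1870) = {2, 5, 7, 13, 17, ∞}; no ℚ_2-point on the conic.

[2, 5, 7, 13, 17, inf]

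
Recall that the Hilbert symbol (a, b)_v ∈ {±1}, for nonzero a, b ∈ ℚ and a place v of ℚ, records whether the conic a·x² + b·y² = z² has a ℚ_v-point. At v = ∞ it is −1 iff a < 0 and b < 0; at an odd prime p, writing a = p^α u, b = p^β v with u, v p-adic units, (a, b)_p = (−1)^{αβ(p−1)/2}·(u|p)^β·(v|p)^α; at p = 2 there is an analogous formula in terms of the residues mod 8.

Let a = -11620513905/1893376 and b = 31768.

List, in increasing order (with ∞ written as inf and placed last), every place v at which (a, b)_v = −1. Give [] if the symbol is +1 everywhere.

Mod squares: a ≡ -3705, b ≡ 22. Check v ∈ {∞, 2, 3, 5, 7, 11, 13, 19, 23, 43}.
v=7: a=7^2·(≡6), b=7^0·(≡2) mod 7; (6|7)=-1, (2|7)=+1; (−1)^{2·0·3}·(-1)^0·(+1)^2 = +1.
v=11: a=11^2·(≡10), b=11^1·(≡6) mod 11; (10|11)=-1, (6|11)=-1; (−1)^{2·1·5}·(-1)^1·(-1)^2 = -1.
v=∞: -3705 < 0 and 22 > 0  ⇒  (a,b)_∞ = +1.
v=13: a=13^1·(≡12), b=13^0·(≡9) mod 13; (12|13)=+1, (9|13)=+1; (−1)^{1·0·6}·(+1)^0·(+1)^1 = +1.
v=2: v_2(a)=-10, v_2(b)=3; units ≡ 7, 3 (mod 8); ε·ε+αω+βω = 1·1+-10·1+3·0 ≡ 1  ⇒  (a,b)_2 = -1.
v=19: a=19^1·(≡13), b=19^2·(≡12) mod 19; (13|19)=-1, (12|19)=-1; (−1)^{1·2·9}·(-1)^2·(-1)^1 = -1.
v=23: a=23^2·(≡15), b=23^0·(≡5) mod 23; (15|23)=-1, (5|23)=-1; (−1)^{2·0·11}·(-1)^0·(-1)^2 = +1.
v=5: a=5^1·(≡4), b=5^0·(≡3) mod 5; (4|5)=+1, (3|5)=-1; (−1)^{1·0·2}·(+1)^0·(-1)^1 = -1.
v=3: a=3^1·(≡1), b=3^0·(≡1) mod 3; (1|3)=+1, (1|3)=+1; (−1)^{1·0·1}·(+1)^0·(+1)^1 = +1.
v=43: a=43^-2·(≡13), b=43^0·(≡34) mod 43; (13|43)=+1, (34|43)=-1; (−1)^{-2·0·21}·(+1)^0·(-1)^-2 = +1.
(-3705, 22 / ℚ) ramifies at {2, 5, 11, 19}: a division algebra.

[2, 5, 11, 19]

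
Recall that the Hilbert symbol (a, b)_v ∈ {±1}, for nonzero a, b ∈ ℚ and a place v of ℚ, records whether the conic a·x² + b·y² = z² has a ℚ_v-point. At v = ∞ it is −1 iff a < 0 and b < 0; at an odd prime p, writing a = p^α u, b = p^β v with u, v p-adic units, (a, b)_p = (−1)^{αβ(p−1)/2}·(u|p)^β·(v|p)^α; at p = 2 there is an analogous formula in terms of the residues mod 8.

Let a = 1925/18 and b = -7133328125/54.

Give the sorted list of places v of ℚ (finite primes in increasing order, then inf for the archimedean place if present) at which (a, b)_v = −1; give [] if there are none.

[2, 7]

(a, b) ≡ (154, -462) mod (ℚ^×)²; places V = {2, 3, 5, 7, 11, ∞}.
(a,b)_∞: sgn(154)=+, sgn(-462)=−, so +1.
(a,b)_11: α=1, u≡3; β=3, v≡10 (mod 11); (3|11)=+1, (10|11)=-1; sign (−1)^1·+1^3·-1^1 = +1.
(a,b)_3: α=-2, u≡1; β=-3, v≡2 (mod 3); (1|3)=+1, (2|3)=-1; sign (−1)^0·+1^-3·-1^-2 = +1.
(a,b)_2: α=-1, β=-1; u≡5, v≡1 (mod 8); ε(u)ε(v)=0·0, αω(v)=-1·0, βω(u)=-1·1; sum ≡ 1  ⇒  -1.
(a,b)_5: α=2, u≡4; β=6, v≡3 (mod 5); (4|5)=+1, (3|5)=-1; sign (−1)^0·+1^6·-1^2 = +1.
(a,b)_7: α=1, u≡4; β=3, v≡4 (mod 7); (4|7)=+1, (4|7)=+1; sign (−1)^1·+1^3·+1^1 = -1.
|Ram(154, -462)| = 2, even; anisotropic at {2, 7}.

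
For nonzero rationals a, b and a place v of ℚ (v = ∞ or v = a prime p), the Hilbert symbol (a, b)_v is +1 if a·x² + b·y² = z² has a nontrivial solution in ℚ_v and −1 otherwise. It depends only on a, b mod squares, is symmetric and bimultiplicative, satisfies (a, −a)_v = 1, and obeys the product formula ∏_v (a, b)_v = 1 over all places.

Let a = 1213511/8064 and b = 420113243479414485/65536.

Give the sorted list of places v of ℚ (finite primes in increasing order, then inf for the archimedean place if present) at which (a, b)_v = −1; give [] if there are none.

Mod squares: a ≡ 58786, b ≡ 285285. Check v ∈ {∞, 2, 3, 5, 7, 11, 13, 17, 19}.
v=5: a=5^0·(≡4), b=5^1·(≡2) mod 5; (4|5)=+1, (2|5)=-1; (−1)^{0·1·2}·(+1)^1·(-1)^0 = +1.
v=19: a=19^1·(≡6), b=19^3·(≡5) mod 19; (6|19)=+1, (5|19)=+1; (−1)^{1·3·9}·(+1)^3·(+1)^1 = -1.
v=7: a=7^-1·(≡3), b=7^1·(≡2) mod 7; (3|7)=-1, (2|7)=+1; (−1)^{-1·1·3}·(-1)^1·(+1)^-1 = +1.
v=∞: 58786 > 0 and 285285 > 0  ⇒  (a,b)_∞ = +1.
v=13: a=13^1·(≡5), b=13^3·(≡12) mod 13; (5|13)=-1, (12|13)=+1; (−1)^{1·3·6}·(-1)^3·(+1)^1 = -1.
v=17: a=17^3·(≡10), b=17^6·(≡2) mod 17; (10|17)=-1, (2|17)=+1; (−1)^{3·6·8}·(-1)^6·(+1)^3 = +1.
v=2: v_2(a)=-7, v_2(b)=-16; units ≡ 1, 5 (mod 8); ε·ε+αω+βω = 0·0+-7·1+-16·0 ≡ 1  ⇒  (a,b)_2 = -1.
v=3: a=3^-2·(≡1), b=3^1·(≡1) mod 3; (1|3)=+1, (1|3)=+1; (−1)^{-2·1·1}·(+1)^1·(+1)^-2 = +1.
v=11: a=11^0·(≡2), b=11^1·(≡6) mod 11; (2|11)=-1, (6|11)=-1; (−1)^{0·1·5}·(-1)^1·(-1)^0 = -1.
(58786, 285285 / ℚ) ramifies at {2, 11, 13, 19}: a division algebra.

[2, 11, 13, 19]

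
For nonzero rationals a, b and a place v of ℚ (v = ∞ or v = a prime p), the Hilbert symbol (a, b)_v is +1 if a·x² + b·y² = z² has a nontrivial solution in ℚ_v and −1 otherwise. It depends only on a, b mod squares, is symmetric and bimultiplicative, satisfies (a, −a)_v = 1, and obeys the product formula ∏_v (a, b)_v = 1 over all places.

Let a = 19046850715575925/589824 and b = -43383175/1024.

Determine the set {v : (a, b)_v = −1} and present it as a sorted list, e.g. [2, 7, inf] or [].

[11, 23]

Mod squares: a ≡ 253, b ≡ -4807. Check v ∈ {∞, 2, 3, 5, 11, 19, 23}.
v=23: a=23^3·(≡22), b=23^1·(≡10) mod 23; (22|23)=-1, (10|23)=-1; (−1)^{3·1·11}·(-1)^1·(-1)^3 = -1.
v=5: a=5^2·(≡3), b=5^2·(≡2) mod 5; (3|5)=-1, (2|5)=-1; (−1)^{2·2·2}·(-1)^2·(-1)^2 = +1.
v=∞: 253 > 0 and -4807 < 0  ⇒  (a,b)_∞ = +1.
v=11: a=11^3·(≡5), b=11^1·(≡4) mod 11; (5|11)=+1, (4|11)=+1; (−1)^{3·1·5}·(+1)^1·(+1)^3 = -1.
v=2: v_2(a)=-16, v_2(b)=-10; units ≡ 5, 1 (mod 8); ε·ε+αω+βω = 0·0+-16·0+-10·1 ≡ 0  ⇒  (a,b)_2 = +1.
v=3: a=3^-2·(≡1), b=3^0·(≡2) mod 3; (1|3)=+1, (2|3)=-1; (−1)^{-2·0·1}·(+1)^0·(-1)^-2 = +1.
v=19: a=19^6·(≡6), b=19^3·(≡18) mod 19; (6|19)=+1, (18|19)=-1; (−1)^{6·3·9}·(+1)^3·(-1)^6 = +1.
|Ram(253, -4807)| = 2, even; anisotropic at {11, 23}.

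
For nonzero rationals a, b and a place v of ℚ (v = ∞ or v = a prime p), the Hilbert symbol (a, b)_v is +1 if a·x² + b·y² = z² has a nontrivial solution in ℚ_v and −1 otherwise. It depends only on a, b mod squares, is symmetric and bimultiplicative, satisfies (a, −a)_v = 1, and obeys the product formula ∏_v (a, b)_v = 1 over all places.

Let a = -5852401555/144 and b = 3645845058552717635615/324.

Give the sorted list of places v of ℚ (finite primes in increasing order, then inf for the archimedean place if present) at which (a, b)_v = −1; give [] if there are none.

(a, b) ≡ (-286195, 449735) mod (ℚ^×)²; places V = {2, 3, 5, 7, 11, 13, 17, 37, ∞}.
(a,b)_5: α=1, u≡1; β=1, v≡2 (mod 5); (1|5)=+1, (2|5)=-1; sign (−1)^0·+1^1·-1^1 = -1.
(a,b)_11: α=2, u≡1; β=5, v≡4 (mod 11); (1|11)=+1, (4|11)=+1; sign (−1)^0·+1^5·+1^2 = +1.
(a,b)_13: α=3, u≡2; β=5, v≡8 (mod 13); (2|13)=-1, (8|13)=-1; sign (−1)^0·-1^5·-1^3 = +1.
(a,b)_7: α=1, u≡1; β=2, v≡5 (mod 7); (1|7)=+1, (5|7)=-1; sign (−1)^0·+1^2·-1^1 = -1.
(a,b)_∞: sgn(-286195)=−, sgn(449735)=+, so +1.
(a,b)_2: α=-4, β=-2; u≡5, v≡7 (mod 8); ε(u)ε(v)=0·1, αω(v)=-4·0, βω(u)=-2·1; sum ≡ 0  ⇒  +1.
(a,b)_3: α=-2, u≡2; β=-4, v≡2 (mod 3); (2|3)=-1, (2|3)=-1; sign (−1)^0·-1^-4·-1^-2 = +1.
(a,b)_37: α=1, u≡31; β=3, v≡6 (mod 37); (31|37)=-1, (6|37)=-1; sign (−1)^0·-1^3·-1^1 = +1.
(a,b)_17: α=1, u≡14; β=3, v≡5 (mod 17); (14|17)=-1, (5|17)=-1; sign (−1)^0·-1^3·-1^1 = +1.
|Ram(-286195, 449735)| = 2, even; anisotropic at {5, 7}.

[5, 7]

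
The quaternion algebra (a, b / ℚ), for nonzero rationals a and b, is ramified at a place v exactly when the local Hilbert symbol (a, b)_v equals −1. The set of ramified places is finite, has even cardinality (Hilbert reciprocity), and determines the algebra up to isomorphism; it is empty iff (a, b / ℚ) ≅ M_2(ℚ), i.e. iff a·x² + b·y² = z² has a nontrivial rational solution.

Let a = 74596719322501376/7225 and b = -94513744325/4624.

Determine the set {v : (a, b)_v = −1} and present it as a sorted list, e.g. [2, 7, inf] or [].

[7, 11]

(a, b) ≡ (1001, -77) mod (ℚ^×)²; places V = {2, 5, 7, 11, 13, 17, ∞}.
(a,b)_11: α=5, u≡5; β=3, v≡3 (mod 11); (5|11)=+1, (3|11)=+1; sign (−1)^1·+1^3·+1^5 = -1.
(a,b)_5: α=-2, u≡4; β=2, v≡3 (mod 5); (4|5)=+1, (3|5)=-1; sign (−1)^0·+1^2·-1^-2 = +1.
(a,b)_2: α=8, β=-4; u≡1, v≡3 (mod 8); ε(u)ε(v)=0·1, αω(v)=8·1, βω(u)=-4·0; sum ≡ 0  ⇒  +1.
(a,b)_7: α=7, u≡6; β=5, v≡6 (mod 7); (6|7)=-1, (6|7)=-1; sign (−1)^1·-1^5·-1^7 = -1.
(a,b)_17: α=-2, u≡9; β=-2, v≡2 (mod 17); (9|17)=+1, (2|17)=+1; sign (−1)^0·+1^-2·+1^-2 = +1.
(a,b)_∞: sgn(1001)=+, sgn(-77)=−, so +1.
(a,b)_13: α=3, u≡4; β=2, v≡9 (mod 13); (4|13)=+1, (9|13)=+1; sign (−1)^0·+1^2·+1^3 = +1.
Ram(1001, -77) = {7, 11}; no ℚ_7-point on the conic.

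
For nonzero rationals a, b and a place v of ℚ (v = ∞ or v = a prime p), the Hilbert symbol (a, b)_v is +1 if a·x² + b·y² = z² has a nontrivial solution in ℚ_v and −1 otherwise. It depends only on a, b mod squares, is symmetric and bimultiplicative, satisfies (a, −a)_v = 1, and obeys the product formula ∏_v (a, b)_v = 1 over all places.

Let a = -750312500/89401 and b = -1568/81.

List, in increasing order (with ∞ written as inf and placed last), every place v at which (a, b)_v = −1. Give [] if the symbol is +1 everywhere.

[5, inf]

(a, b) ≡ (-5, -2) mod (ℚ^×)²; places V = {2, 3, 5, 7, 13, 23, ∞}.
(a,b)_13: α=-2, u≡7; β=0, v≡6 (mod 13); (7|13)=-1, (6|13)=-1; sign (−1)^0·-1^0·-1^-2 = +1.
(a,b)_3: α=0, u≡1; β=-4, v≡1 (mod 3); (1|3)=+1, (1|3)=+1; sign (−1)^0·+1^-4·+1^0 = +1.
(a,b)_5: α=7, u≡1; β=0, v≡2 (mod 5); (1|5)=+1, (2|5)=-1; sign (−1)^0·+1^0·-1^7 = -1.
(a,b)_7: α=4, u≡2; β=2, v≡6 (mod 7); (2|7)=+1, (6|7)=-1; sign (−1)^0·+1^2·-1^4 = +1.
(a,b)_2: α=2, β=5; u≡3, v≡7 (mod 8); ε(u)ε(v)=1·1, αω(v)=2·0, βω(u)=5·1; sum ≡ 0  ⇒  +1.
(a,b)_23: α=-2, u≡4; β=0, v≡15 (mod 23); (4|23)=+1, (15|23)=-1; sign (−1)^0·+1^0·-1^-2 = +1.
(a,b)_∞: sgn(-5)=−, sgn(-2)=−, so -1.
(-5, -2 / ℚ) ramifies at {5, ∞}: a division algebra.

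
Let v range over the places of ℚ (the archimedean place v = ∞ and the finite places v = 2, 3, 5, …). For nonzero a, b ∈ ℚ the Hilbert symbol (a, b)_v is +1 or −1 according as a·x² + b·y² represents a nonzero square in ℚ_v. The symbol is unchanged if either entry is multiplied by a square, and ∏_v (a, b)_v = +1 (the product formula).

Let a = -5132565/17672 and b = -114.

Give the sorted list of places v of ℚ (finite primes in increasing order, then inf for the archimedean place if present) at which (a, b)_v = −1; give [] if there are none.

[3, 19, 29, inf]

(a, b) ≡ (-126730, -114) mod (ℚ^×)²; places V = {2, 3, 5, 19, 23, 29, 47, ∞}.
(a,b)_29: α=1, u≡16; β=0, v≡2 (mod 29); (16|29)=+1, (2|29)=-1; sign (−1)^0·+1^0·-1^1 = -1.
(a,b)_3: α=4, u≡2; β=1, v≡1 (mod 3); (2|3)=-1, (1|3)=+1; sign (−1)^0·-1^1·+1^4 = -1.
(a,b)_2: α=-3, β=1; u≡3, v≡7 (mod 8); ε(u)ε(v)=1·1, αω(v)=-3·0, βω(u)=1·1; sum ≡ 0  ⇒  +1.
(a,b)_5: α=1, u≡1; β=0, v≡1 (mod 5); (1|5)=+1, (1|5)=+1; sign (−1)^0·+1^0·+1^1 = +1.
(a,b)_23: α=1, u≡19; β=0, v≡1 (mod 23); (19|23)=-1, (1|23)=+1; sign (−1)^0·-1^0·+1^1 = +1.
(a,b)_∞: sgn(-126730)=−, sgn(-114)=−, so -1.
(a,b)_19: α=1, u≡13; β=1, v≡13 (mod 19); (13|19)=-1, (13|19)=-1; sign (−1)^1·-1^1·-1^1 = -1.
(a,b)_47: α=-2, u≡44; β=0, v≡27 (mod 47); (44|47)=-1, (27|47)=+1; sign (−1)^0·-1^0·+1^-2 = +1.
(-126730, -114 / ℚ) ramifies at {3, 19, 29, ∞}: a division algebra.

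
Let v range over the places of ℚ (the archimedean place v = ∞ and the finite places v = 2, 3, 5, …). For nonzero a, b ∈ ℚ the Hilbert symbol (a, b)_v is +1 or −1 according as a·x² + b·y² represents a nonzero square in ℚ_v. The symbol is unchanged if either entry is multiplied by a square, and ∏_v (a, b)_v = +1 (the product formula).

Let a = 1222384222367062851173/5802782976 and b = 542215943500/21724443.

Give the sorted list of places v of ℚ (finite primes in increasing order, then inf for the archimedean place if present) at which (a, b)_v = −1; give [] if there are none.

Mod squares: a ≡ 53, b ≡ 2743545. Check v ∈ {∞, 2, 3, 5, 7, 11, 13, 17, 23, 29, 31, 53}.
v=53: a=53^3·(≡52), b=53^1·(≡25) mod 53; (52|53)=+1, (25|53)=+1; (−1)^{3·1·26}·(+1)^1·(+1)^3 = +1.
v=17: a=17^2·(≡2), b=17^1·(≡8) mod 17; (2|17)=+1, (8|17)=+1; (−1)^{2·1·8}·(+1)^1·(+1)^2 = +1.
v=∞: 53 > 0 and 2743545 > 0  ⇒  (a,b)_∞ = +1.
v=31: a=31^2·(≡24), b=31^0·(≡25) mod 31; (24|31)=-1, (25|31)=+1; (−1)^{2·0·15}·(-1)^0·(+1)^2 = +1.
v=5: a=5^0·(≡3), b=5^3·(≡1) mod 5; (3|5)=-1, (1|5)=+1; (−1)^{0·3·2}·(-1)^3·(+1)^0 = -1.
v=2: v_2(a)=-8, v_2(b)=2; units ≡ 5, 1 (mod 8); ε·ε+αω+βω = 0·0+-8·0+2·1 ≡ 0  ⇒  (a,b)_2 = +1.
v=29: a=29^2·(≡20), b=29^1·(≡22) mod 29; (20|29)=+1, (22|29)=+1; (−1)^{2·1·14}·(+1)^1·(+1)^2 = +1.
v=11: a=11^4·(≡1), b=11^2·(≡10) mod 11; (1|11)=+1, (10|11)=-1; (−1)^{4·2·5}·(+1)^2·(-1)^4 = +1.
v=3: a=3^-4·(≡2), b=3^-5·(≡1) mod 3; (2|3)=-1, (1|3)=+1; (−1)^{-4·-5·1}·(-1)^-5·(+1)^-4 = -1.
v=23: a=23^-4·(≡7), b=23^-2·(≡6) mod 23; (7|23)=-1, (6|23)=+1; (−1)^{-4·-2·11}·(-1)^-2·(+1)^-4 = +1.
v=13: a=13^0·(≡4), b=13^-2·(≡12) mod 13; (4|13)=+1, (12|13)=+1; (−1)^{0·-2·6}·(+1)^-2·(+1)^0 = +1.
v=7: a=7^4·(≡4), b=7^3·(≡5) mod 7; (4|7)=+1, (5|7)=-1; (−1)^{4·3·3}·(+1)^3·(-1)^4 = +1.
(53, 2743545 / ℚ) ramifies at {3, 5}: a division algebra.

[3, 5]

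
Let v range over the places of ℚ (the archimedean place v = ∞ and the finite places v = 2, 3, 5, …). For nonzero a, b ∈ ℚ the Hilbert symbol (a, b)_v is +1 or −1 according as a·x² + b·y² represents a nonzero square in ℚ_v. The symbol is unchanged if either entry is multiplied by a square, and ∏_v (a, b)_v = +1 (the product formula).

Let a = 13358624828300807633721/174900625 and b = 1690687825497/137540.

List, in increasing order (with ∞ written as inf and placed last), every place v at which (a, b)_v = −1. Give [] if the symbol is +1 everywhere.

[3, 11]

(a, b) ≡ (209, 2145) mod (ℚ^×)²; places V = {2, 3, 5, 11, 13, 19, 23, ∞}.
(a,b)_∞: sgn(209)=+, sgn(2145)=+, so +1.
(a,b)_5: α=-4, u≡1; β=-1, v≡4 (mod 5); (1|5)=+1, (4|5)=+1; sign (−1)^0·+1^-1·+1^-4 = +1.
(a,b)_19: α=9, u≡5; β=6, v≡11 (mod 19); (5|19)=+1, (11|19)=+1; sign (−1)^0·+1^6·+1^9 = +1.
(a,b)_23: α=-4, u≡1; β=-2, v≡13 (mod 23); (1|23)=+1, (13|23)=+1; sign (−1)^0·+1^-2·+1^-4 = +1.
(a,b)_2: α=0, β=-2; u≡1, v≡1 (mod 8); ε(u)ε(v)=0·0, αω(v)=0·0, βω(u)=-2·0; sum ≡ 0  ⇒  +1.
(a,b)_11: α=5, u≡2; β=3, v≡10 (mod 11); (2|11)=-1, (10|11)=-1; sign (−1)^1·-1^3·-1^5 = -1.
(a,b)_3: α=2, u≡2; β=3, v≡1 (mod 3); (2|3)=-1, (1|3)=+1; sign (−1)^0·-1^3·+1^2 = -1.
(a,b)_13: α=4, u≡1; β=-1, v≡9 (mod 13); (1|13)=+1, (9|13)=+1; sign (−1)^0·+1^-1·+1^4 = +1.
Ram(209, 2145) = {3, 11}; no ℚ_3-point on the conic.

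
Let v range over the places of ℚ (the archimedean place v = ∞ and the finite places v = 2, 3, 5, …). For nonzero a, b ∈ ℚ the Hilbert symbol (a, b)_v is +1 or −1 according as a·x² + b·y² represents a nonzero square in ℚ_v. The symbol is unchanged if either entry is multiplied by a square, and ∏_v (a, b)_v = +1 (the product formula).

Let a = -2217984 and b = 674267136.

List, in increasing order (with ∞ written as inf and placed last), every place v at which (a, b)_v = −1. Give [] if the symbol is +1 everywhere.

[2, 19]

(a, b) ≡ (-6, 114) mod (ℚ^×)²; places V = {2, 3, 19, ∞}.
(a,b)_2: α=11, β=15; u≡5, v≡1 (mod 8); ε(u)ε(v)=0·0, αω(v)=11·0, βω(u)=15·1; sum ≡ 1  ⇒  -1.
(a,b)_∞: sgn(-6)=−, sgn(114)=+, so +1.
(a,b)_3: α=1, u≡1; β=1, v≡2 (mod 3); (1|3)=+1, (2|3)=-1; sign (−1)^1·+1^1·-1^1 = +1.
(a,b)_19: α=2, u≡12; β=3, v≡17 (mod 19); (12|19)=-1, (17|19)=+1; sign (−1)^0·-1^3·+1^2 = -1.
Ram(-6, 114) = {2, 19}; no ℚ_2-point on the conic.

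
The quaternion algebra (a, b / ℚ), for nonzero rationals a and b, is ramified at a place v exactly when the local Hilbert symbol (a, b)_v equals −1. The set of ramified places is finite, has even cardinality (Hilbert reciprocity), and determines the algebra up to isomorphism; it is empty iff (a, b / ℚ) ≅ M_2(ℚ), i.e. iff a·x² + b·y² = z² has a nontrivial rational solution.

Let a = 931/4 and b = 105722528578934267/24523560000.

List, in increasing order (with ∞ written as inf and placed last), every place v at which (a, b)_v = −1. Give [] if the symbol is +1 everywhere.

(a, b) ≡ (19, 16523) mod (ℚ^×)²; places V = {2, 3, 5, 7, 11, 13, 19, 29, 31, 41, ∞}.
(a,b)_11: α=0, u≡10; β=2, v≡3 (mod 11); (10|11)=-1, (3|11)=+1; sign (−1)^0·-1^2·+1^0 = +1.
(a,b)_13: α=0, u≡2; β=3, v≡4 (mod 13); (2|13)=-1, (4|13)=+1; sign (−1)^0·-1^3·+1^0 = -1.
(a,b)_3: α=0, u≡1; β=-6, v≡2 (mod 3); (1|3)=+1, (2|3)=-1; sign (−1)^0·+1^-6·-1^0 = +1.
(a,b)_∞: sgn(19)=+, sgn(16523)=+, so +1.
(a,b)_31: α=0, u≡8; β=1, v≡27 (mod 31); (8|31)=+1, (27|31)=-1; sign (−1)^0·+1^1·-1^0 = +1.
(a,b)_7: α=2, u≡3; β=4, v≡6 (mod 7); (3|7)=-1, (6|7)=-1; sign (−1)^0·-1^4·-1^2 = +1.
(a,b)_41: α=0, u≡38; β=1, v≡28 (mod 41); (38|41)=-1, (28|41)=-1; sign (−1)^0·-1^1·-1^0 = -1.
(a,b)_5: α=0, u≡4; β=-4, v≡2 (mod 5); (4|5)=+1, (2|5)=-1; sign (−1)^0·+1^-4·-1^0 = +1.
(a,b)_2: α=-2, β=-6; u≡3, v≡3 (mod 8); ε(u)ε(v)=1·1, αω(v)=-2·1, βω(u)=-6·1; sum ≡ 1  ⇒  -1.
(a,b)_29: α=0, u≡8; β=-2, v≡25 (mod 29); (8|29)=-1, (25|29)=+1; sign (−1)^0·-1^-2·+1^0 = +1.
(a,b)_19: α=1, u≡17; β=4, v≡10 (mod 19); (17|19)=+1, (10|19)=-1; sign (−1)^0·+1^4·-1^1 = -1.
Ram(19, 16523) = {2, 13, 19, 41}; no ℚ_2-point on the conic.

[2, 13, 19, 41]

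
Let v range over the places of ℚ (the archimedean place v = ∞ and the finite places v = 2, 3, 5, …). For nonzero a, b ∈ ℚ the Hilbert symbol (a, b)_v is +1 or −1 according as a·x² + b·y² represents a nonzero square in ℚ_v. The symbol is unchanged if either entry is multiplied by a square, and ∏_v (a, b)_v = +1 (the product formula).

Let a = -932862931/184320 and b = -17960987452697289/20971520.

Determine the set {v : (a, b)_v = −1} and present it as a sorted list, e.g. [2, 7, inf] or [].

[19, inf]

Mod squares: a ≡ -95, b ≡ -1045. Check v ∈ {∞, 2, 3, 5, 7, 11, 13, 19}.
v=13: a=13^2·(≡3), b=13^2·(≡6) mod 13; (3|13)=+1, (6|13)=-1; (−1)^{2·2·6}·(+1)^2·(-1)^2 = +1.
v=7: a=7^4·(≡6), b=7^8·(≡3) mod 7; (6|7)=-1, (3|7)=-1; (−1)^{4·8·3}·(-1)^8·(-1)^4 = +1.
v=3: a=3^-2·(≡1), b=3^6·(≡2) mod 3; (1|3)=+1, (2|3)=-1; (−1)^{-2·6·1}·(+1)^6·(-1)^-2 = +1.
v=∞: -95 < 0 and -1045 < 0  ⇒  (a,b)_∞ = -1.
v=19: a=19^1·(≡3), b=19^1·(≡10) mod 19; (3|19)=-1, (10|19)=-1; (−1)^{1·1·9}·(-1)^1·(-1)^1 = -1.
v=11: a=11^2·(≡9), b=11^3·(≡3) mod 11; (9|11)=+1, (3|11)=+1; (−1)^{2·3·5}·(+1)^3·(+1)^2 = +1.
v=2: v_2(a)=-12, v_2(b)=-22; units ≡ 1, 3 (mod 8); ε·ε+αω+βω = 0·1+-12·1+-22·0 ≡ 0  ⇒  (a,b)_2 = +1.
v=5: a=5^-1·(≡1), b=5^-1·(≡4) mod 5; (1|5)=+1, (4|5)=+1; (−1)^{-1·-1·2}·(+1)^-1·(+1)^-1 = +1.
Ram(-95, -1045) = {19, ∞}; no ℚ_19-point on the conic.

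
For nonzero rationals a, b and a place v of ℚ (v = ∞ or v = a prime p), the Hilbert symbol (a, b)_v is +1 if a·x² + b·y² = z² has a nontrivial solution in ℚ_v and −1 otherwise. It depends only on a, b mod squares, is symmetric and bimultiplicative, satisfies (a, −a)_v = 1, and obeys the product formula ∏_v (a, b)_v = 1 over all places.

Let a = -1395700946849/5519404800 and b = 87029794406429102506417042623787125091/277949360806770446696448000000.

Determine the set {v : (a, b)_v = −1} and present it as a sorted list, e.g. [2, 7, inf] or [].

Mod squares: a ≡ -1463, b ≡ 133. Check v ∈ {∞, 2, 3, 5, 7, 11, 13, 17, 19, 23, 29}.
v=13: a=13^-2·(≡6), b=13^-6·(≡4) mod 13; (6|13)=-1, (4|13)=+1; (−1)^{-2·-6·6}·(-1)^-6·(+1)^-2 = +1.
v=11: a=11^3·(≡6), b=11^10·(≡1) mod 11; (6|11)=-1, (1|11)=+1; (−1)^{3·10·5}·(-1)^10·(+1)^3 = +1.
v=∞: -1463 < 0 and 133 > 0  ⇒  (a,b)_∞ = +1.
v=19: a=19^3·(≡14), b=19^9·(≡5) mod 19; (14|19)=-1, (5|19)=+1; (−1)^{3·9·9}·(-1)^9·(+1)^3 = +1.
v=3: a=3^-6·(≡1), b=3^-22·(≡1) mod 3; (1|3)=+1, (1|3)=+1; (−1)^{-6·-22·1}·(+1)^-22·(+1)^-6 = +1.
v=23: a=23^2·(≡2), b=23^6·(≡1) mod 23; (2|23)=+1, (1|23)=+1; (−1)^{2·6·11}·(+1)^6·(+1)^2 = +1.
v=29: a=29^0·(≡7), b=29^2·(≡19) mod 29; (7|29)=+1, (19|29)=-1; (−1)^{0·2·14}·(+1)^2·(-1)^0 = +1.
v=17: a=17^2·(≡9), b=17^4·(≡3) mod 17; (9|17)=+1, (3|17)=-1; (−1)^{2·4·8}·(+1)^4·(-1)^2 = +1.
v=2: v_2(a)=-8, v_2(b)=-24; units ≡ 1, 5 (mod 8); ε·ε+αω+βω = 0·0+-8·1+-24·0 ≡ 0  ⇒  (a,b)_2 = +1.
v=5: a=5^-2·(≡3), b=5^-6·(≡3) mod 5; (3|5)=-1, (3|5)=-1; (−1)^{-2·-6·2}·(-1)^-6·(-1)^-2 = +1.
v=7: a=7^-1·(≡4), b=7^-1·(≡3) mod 7; (4|7)=+1, (3|7)=-1; (−1)^{-1·-1·3}·(+1)^-1·(-1)^-1 = +1.
Every local symbol is +1, so the conic -1463·x² + 133·y² = z² has ℚ_v-points for all v and hence a ℚ-point; (a, b / ℚ) ≅ M_2(ℚ).

[]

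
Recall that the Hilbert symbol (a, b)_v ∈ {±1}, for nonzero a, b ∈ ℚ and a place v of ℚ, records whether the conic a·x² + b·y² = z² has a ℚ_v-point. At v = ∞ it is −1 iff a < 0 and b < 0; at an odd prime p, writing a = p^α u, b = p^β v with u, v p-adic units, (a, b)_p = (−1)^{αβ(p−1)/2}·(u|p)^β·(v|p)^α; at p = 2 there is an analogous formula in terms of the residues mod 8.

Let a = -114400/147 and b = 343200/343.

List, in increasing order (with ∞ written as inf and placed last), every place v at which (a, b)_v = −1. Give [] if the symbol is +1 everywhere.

[2, 7, 11, 13]

Mod squares: a ≡ -858, b ≡ 6006. Check v ∈ {∞, 2, 3, 5, 7, 11, 13}.
v=11: a=11^1·(≡7), b=11^1·(≡2) mod 11; (7|11)=-1, (2|11)=-1; (−1)^{1·1·5}·(-1)^1·(-1)^1 = -1.
v=13: a=13^1·(≡10), b=13^1·(≡2) mod 13; (10|13)=+1, (2|13)=-1; (−1)^{1·1·6}·(+1)^1·(-1)^1 = -1.
v=∞: -858 < 0 and 6006 > 0  ⇒  (a,b)_∞ = +1.
v=5: a=5^2·(≡2), b=5^2·(≡1) mod 5; (2|5)=-1, (1|5)=+1; (−1)^{2·2·2}·(-1)^2·(+1)^2 = +1.
v=2: v_2(a)=5, v_2(b)=5; units ≡ 3, 3 (mod 8); ε·ε+αω+βω = 1·1+5·1+5·1 ≡ 1  ⇒  (a,b)_2 = -1.
v=7: a=7^-2·(≡5), b=7^-3·(≡4) mod 7; (5|7)=-1, (4|7)=+1; (−1)^{-2·-3·3}·(-1)^-3·(+1)^-2 = -1.
v=3: a=3^-1·(≡2), b=3^1·(≡1) mod 3; (2|3)=-1, (1|3)=+1; (−1)^{-1·1·1}·(-1)^1·(+1)^-1 = +1.
|Ram(-858, 6006)| = 4, even; anisotropic at {2, 7, 11, 13}.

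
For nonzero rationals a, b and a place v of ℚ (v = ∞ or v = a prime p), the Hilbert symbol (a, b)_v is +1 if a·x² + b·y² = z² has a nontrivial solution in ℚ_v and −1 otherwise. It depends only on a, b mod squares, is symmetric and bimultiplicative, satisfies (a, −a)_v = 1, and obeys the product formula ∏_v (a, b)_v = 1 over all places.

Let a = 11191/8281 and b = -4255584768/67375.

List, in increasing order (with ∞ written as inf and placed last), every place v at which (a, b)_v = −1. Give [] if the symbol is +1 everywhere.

[]

Mod squares: a ≡ 31, b ≡ -110. Check v ∈ {∞, 2, 3, 5, 7, 11, 13, 19, 31}.
v=3: a=3^0·(≡1), b=3^2·(≡1) mod 3; (1|3)=+1, (1|3)=+1; (−1)^{0·2·1}·(+1)^2·(+1)^0 = +1.
v=2: v_2(a)=0, v_2(b)=9; units ≡ 7, 1 (mod 8); ε·ε+αω+βω = 1·0+0·0+9·0 ≡ 0  ⇒  (a,b)_2 = +1.
v=11: a=11^0·(≡9), b=11^-1·(≡3) mod 11; (9|11)=+1, (3|11)=+1; (−1)^{0·-1·5}·(+1)^-1·(+1)^0 = +1.
v=13: a=13^-2·(≡5), b=13^0·(≡8) mod 13; (5|13)=-1, (8|13)=-1; (−1)^{-2·0·6}·(-1)^0·(-1)^-2 = +1.
v=19: a=19^2·(≡15), b=19^0·(≡6) mod 19; (15|19)=-1, (6|19)=+1; (−1)^{2·0·9}·(-1)^0·(+1)^2 = +1.
v=31: a=31^1·(≡5), b=31^4·(≡19) mod 31; (5|31)=+1, (19|31)=+1; (−1)^{1·4·15}·(+1)^4·(+1)^1 = +1.
v=∞: 31 > 0 and -110 < 0  ⇒  (a,b)_∞ = +1.
v=5: a=5^0·(≡1), b=5^-3·(≡3) mod 5; (1|5)=+1, (3|5)=-1; (−1)^{0·-3·2}·(+1)^-3·(-1)^0 = +1.
v=7: a=7^-2·(≡5), b=7^-2·(≡2) mod 7; (5|7)=-1, (2|7)=+1; (−1)^{-2·-2·3}·(-1)^-2·(+1)^-2 = +1.
Every local symbol is +1, so the conic 31·x² + -110·y² = z² has ℚ_v-points for all v and hence a ℚ-point; (a, b / ℚ) ≅ M_2(ℚ).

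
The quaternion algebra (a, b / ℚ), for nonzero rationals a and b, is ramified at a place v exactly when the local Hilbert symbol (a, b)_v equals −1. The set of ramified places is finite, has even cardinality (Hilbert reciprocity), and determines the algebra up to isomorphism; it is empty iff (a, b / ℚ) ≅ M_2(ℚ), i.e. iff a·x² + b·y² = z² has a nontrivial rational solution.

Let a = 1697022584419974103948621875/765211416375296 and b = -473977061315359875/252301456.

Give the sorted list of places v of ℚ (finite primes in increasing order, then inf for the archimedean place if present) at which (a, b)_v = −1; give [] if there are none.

[3, 7, 11, 17]

(a, b) ≡ (2145, -595) mod (ℚ^×)²; places V = {2, 3, 5, 7, 11, 13, 17, 19, 23, 29, 31, ∞}.
(a,b)_31: α=4, u≡27; β=2, v≡10 (mod 31); (27|31)=-1, (10|31)=+1; sign (−1)^0·-1^2·+1^4 = +1.
(a,b)_3: α=1, u≡1; β=2, v≡2 (mod 3); (1|3)=+1, (2|3)=-1; sign (−1)^0·+1^2·-1^1 = -1.
(a,b)_13: α=3, u≡10; β=2, v≡1 (mod 13); (10|13)=+1, (1|13)=+1; sign (−1)^0·+1^2·+1^3 = +1.
(a,b)_17: α=4, u≡6; β=1, v≡2 (mod 17); (6|17)=-1, (2|17)=+1; sign (−1)^0·-1^1·+1^4 = -1.
(a,b)_∞: sgn(2145)=+, sgn(-595)=−, so +1.
(a,b)_7: α=4, u≡6; β=3, v≡6 (mod 7); (6|7)=-1, (6|7)=-1; sign (−1)^0·-1^3·-1^4 = -1.
(a,b)_11: α=-1, u≡7; β=-2, v≡10 (mod 11); (7|11)=-1, (10|11)=-1; sign (−1)^0·-1^-2·-1^-1 = -1.
(a,b)_19: α=-8, u≡11; β=-4, v≡10 (mod 19); (11|19)=+1, (10|19)=-1; sign (−1)^0·+1^-4·-1^-8 = +1.
(a,b)_29: α=2, u≡7; β=2, v≡10 (mod 29); (7|29)=+1, (10|29)=-1; sign (−1)^0·+1^2·-1^2 = +1.
(a,b)_23: α=2, u≡16; β=2, v≡18 (mod 23); (16|23)=+1, (18|23)=+1; sign (−1)^0·+1^2·+1^2 = +1.
(a,b)_2: α=-12, β=-4; u≡1, v≡5 (mod 8); ε(u)ε(v)=0·0, αω(v)=-12·1, βω(u)=-4·0; sum ≡ 0  ⇒  +1.
(a,b)_5: α=5, u≡4; β=3, v≡1 (mod 5); (4|5)=+1, (1|5)=+1; sign (−1)^0·+1^3·+1^5 = +1.
Ram(2145, -595) = {3, 7, 11, 17}; no ℚ_3-point on the conic.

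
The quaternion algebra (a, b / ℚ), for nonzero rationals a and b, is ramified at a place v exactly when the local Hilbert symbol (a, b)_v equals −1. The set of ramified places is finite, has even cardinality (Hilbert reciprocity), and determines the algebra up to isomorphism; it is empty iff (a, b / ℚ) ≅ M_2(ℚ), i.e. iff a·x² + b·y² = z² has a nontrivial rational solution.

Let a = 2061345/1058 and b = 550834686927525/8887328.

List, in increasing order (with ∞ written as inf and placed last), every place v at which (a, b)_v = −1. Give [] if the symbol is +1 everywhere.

[2, 3, 5, 7]

(a, b) ≡ (4290, 42) mod (ℚ^×)²; places V = {2, 3, 5, 7, 11, 13, 17, 19, 23, 29, 31, ∞}.
(a,b)_7: α=0, u≡6; β=1, v≡6 (mod 7); (6|7)=-1, (6|7)=-1; sign (−1)^0·-1^1·-1^0 = -1.
(a,b)_13: α=1, u≡6; β=4, v≡4 (mod 13); (6|13)=-1, (4|13)=+1; sign (−1)^0·-1^4·+1^1 = +1.
(a,b)_11: α=1, u≡5; β=2, v≡4 (mod 11); (5|11)=+1, (4|11)=+1; sign (−1)^0·+1^2·+1^1 = +1.
(a,b)_19: α=0, u≡10; β=2, v≡4 (mod 19); (10|19)=-1, (4|19)=+1; sign (−1)^0·-1^2·+1^0 = +1.
(a,b)_17: α=0, u≡11; β=-2, v≡9 (mod 17); (11|17)=-1, (9|17)=+1; sign (−1)^0·-1^-2·+1^0 = +1.
(a,b)_5: α=1, u≡3; β=2, v≡2 (mod 5); (3|5)=-1, (2|5)=-1; sign (−1)^0·-1^2·-1^1 = -1.
(a,b)_∞: sgn(4290)=+, sgn(42)=+, so +1.
(a,b)_3: α=1, u≡2; β=1, v≡2 (mod 3); (2|3)=-1, (2|3)=-1; sign (−1)^1·-1^1·-1^1 = -1.
(a,b)_31: α=2, u≡17; β=-2, v≡15 (mod 31); (17|31)=-1, (15|31)=-1; sign (−1)^0·-1^-2·-1^2 = +1.
(a,b)_29: α=0, u≡8; β=2, v≡7 (mod 29); (8|29)=-1, (7|29)=+1; sign (−1)^0·-1^2·+1^0 = +1.
(a,b)_2: α=-1, β=-5; u≡1, v≡5 (mod 8); ε(u)ε(v)=0·0, αω(v)=-1·1, βω(u)=-5·0; sum ≡ 1  ⇒  -1.
(a,b)_23: α=-2, u≡8; β=0, v≡11 (mod 23); (8|23)=+1, (11|23)=-1; sign (−1)^0·+1^0·-1^-2 = +1.
Ram(4290, 42) = {2, 3, 5, 7}; no ℚ_2-point on the conic.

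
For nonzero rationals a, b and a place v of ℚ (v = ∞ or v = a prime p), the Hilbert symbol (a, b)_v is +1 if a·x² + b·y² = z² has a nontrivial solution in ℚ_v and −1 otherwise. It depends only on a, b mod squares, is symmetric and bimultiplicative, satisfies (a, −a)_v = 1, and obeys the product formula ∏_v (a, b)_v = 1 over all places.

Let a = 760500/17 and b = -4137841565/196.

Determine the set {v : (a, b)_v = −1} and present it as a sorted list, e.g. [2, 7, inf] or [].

Mod squares: a ≡ 85, b ≡ -11462165. Check v ∈ {∞, 2, 3, 5, 7, 11, 13, 17, 19, 23, 41}.
v=19: a=19^0·(≡16), b=19^2·(≡10) mod 19; (16|19)=+1, (10|19)=-1; (−1)^{0·2·9}·(+1)^2·(-1)^0 = +1.
v=2: v_2(a)=2, v_2(b)=-2; units ≡ 5, 3 (mod 8); ε·ε+αω+βω = 0·1+2·1+-2·1 ≡ 0  ⇒  (a,b)_2 = +1.
v=17: a=17^-1·(≡5), b=17^1·(≡4) mod 17; (5|17)=-1, (4|17)=+1; (−1)^{-1·1·8}·(-1)^1·(+1)^-1 = -1.
v=41: a=41^0·(≡26), b=41^1·(≡17) mod 41; (26|41)=-1, (17|41)=-1; (−1)^{0·1·20}·(-1)^1·(-1)^0 = -1.
v=∞: 85 > 0 and -11462165 < 0  ⇒  (a,b)_∞ = +1.
v=7: a=7^0·(≡2), b=7^-2·(≡6) mod 7; (2|7)=+1, (6|7)=-1; (−1)^{0·-2·3}·(+1)^-2·(-1)^0 = +1.
v=13: a=13^2·(≡7), b=13^1·(≡5) mod 13; (7|13)=-1, (5|13)=-1; (−1)^{2·1·6}·(-1)^1·(-1)^2 = -1.
v=11: a=11^0·(≡8), b=11^1·(≡4) mod 11; (8|11)=-1, (4|11)=+1; (−1)^{0·1·5}·(-1)^1·(+1)^0 = -1.
v=3: a=3^2·(≡1), b=3^0·(≡1) mod 3; (1|3)=+1, (1|3)=+1; (−1)^{2·0·1}·(+1)^0·(+1)^2 = +1.
v=23: a=23^0·(≡3), b=23^1·(≡12) mod 23; (3|23)=+1, (12|23)=+1; (−1)^{0·1·11}·(+1)^1·(+1)^0 = +1.
v=5: a=5^3·(≡2), b=5^1·(≡2) mod 5; (2|5)=-1, (2|5)=-1; (−1)^{3·1·2}·(-1)^1·(-1)^3 = +1.
(85, -11462165 / ℚ) ramifies at {11, 13, 17, 41}: a division algebra.

[11, 13, 17, 41]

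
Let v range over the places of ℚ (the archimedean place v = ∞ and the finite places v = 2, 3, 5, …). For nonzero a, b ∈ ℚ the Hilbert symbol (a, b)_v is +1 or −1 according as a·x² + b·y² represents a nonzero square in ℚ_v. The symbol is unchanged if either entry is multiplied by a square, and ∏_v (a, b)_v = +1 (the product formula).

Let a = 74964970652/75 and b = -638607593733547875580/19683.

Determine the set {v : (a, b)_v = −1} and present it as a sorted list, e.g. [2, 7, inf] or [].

Mod squares: a ≡ 16269, b ≡ -165. Check v ∈ {∞, 2, 3, 5, 11, 13, 17, 29}.
v=11: a=11^3·(≡9), b=11^5·(≡6) mod 11; (9|11)=+1, (6|11)=-1; (−1)^{3·5·5}·(+1)^5·(-1)^3 = +1.
v=5: a=5^-2·(≡4), b=5^1·(≡3) mod 5; (4|5)=+1, (3|5)=-1; (−1)^{-2·1·2}·(+1)^1·(-1)^-2 = +1.
v=13: a=13^4·(≡11), b=13^8·(≡3) mod 13; (11|13)=-1, (3|13)=+1; (−1)^{4·8·6}·(-1)^8·(+1)^4 = +1.
v=17: a=17^1·(≡10), b=17^2·(≡12) mod 17; (10|17)=-1, (12|17)=-1; (−1)^{1·2·8}·(-1)^2·(-1)^1 = -1.
v=29: a=29^1·(≡19), b=29^2·(≡20) mod 29; (19|29)=-1, (20|29)=+1; (−1)^{1·2·14}·(-1)^2·(+1)^1 = +1.
v=3: a=3^-1·(≡2), b=3^-9·(≡2) mod 3; (2|3)=-1, (2|3)=-1; (−1)^{-1·-9·1}·(-1)^-9·(-1)^-1 = -1.
v=2: v_2(a)=2, v_2(b)=2; units ≡ 5, 3 (mod 8); ε·ε+αω+βω = 0·1+2·1+2·1 ≡ 0  ⇒  (a,b)_2 = +1.
v=∞: 16269 > 0 and -165 < 0  ⇒  (a,b)_∞ = +1.
|Ram(16269, -165)| = 2, even; anisotropic at {3, 17}.

[3, 17]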